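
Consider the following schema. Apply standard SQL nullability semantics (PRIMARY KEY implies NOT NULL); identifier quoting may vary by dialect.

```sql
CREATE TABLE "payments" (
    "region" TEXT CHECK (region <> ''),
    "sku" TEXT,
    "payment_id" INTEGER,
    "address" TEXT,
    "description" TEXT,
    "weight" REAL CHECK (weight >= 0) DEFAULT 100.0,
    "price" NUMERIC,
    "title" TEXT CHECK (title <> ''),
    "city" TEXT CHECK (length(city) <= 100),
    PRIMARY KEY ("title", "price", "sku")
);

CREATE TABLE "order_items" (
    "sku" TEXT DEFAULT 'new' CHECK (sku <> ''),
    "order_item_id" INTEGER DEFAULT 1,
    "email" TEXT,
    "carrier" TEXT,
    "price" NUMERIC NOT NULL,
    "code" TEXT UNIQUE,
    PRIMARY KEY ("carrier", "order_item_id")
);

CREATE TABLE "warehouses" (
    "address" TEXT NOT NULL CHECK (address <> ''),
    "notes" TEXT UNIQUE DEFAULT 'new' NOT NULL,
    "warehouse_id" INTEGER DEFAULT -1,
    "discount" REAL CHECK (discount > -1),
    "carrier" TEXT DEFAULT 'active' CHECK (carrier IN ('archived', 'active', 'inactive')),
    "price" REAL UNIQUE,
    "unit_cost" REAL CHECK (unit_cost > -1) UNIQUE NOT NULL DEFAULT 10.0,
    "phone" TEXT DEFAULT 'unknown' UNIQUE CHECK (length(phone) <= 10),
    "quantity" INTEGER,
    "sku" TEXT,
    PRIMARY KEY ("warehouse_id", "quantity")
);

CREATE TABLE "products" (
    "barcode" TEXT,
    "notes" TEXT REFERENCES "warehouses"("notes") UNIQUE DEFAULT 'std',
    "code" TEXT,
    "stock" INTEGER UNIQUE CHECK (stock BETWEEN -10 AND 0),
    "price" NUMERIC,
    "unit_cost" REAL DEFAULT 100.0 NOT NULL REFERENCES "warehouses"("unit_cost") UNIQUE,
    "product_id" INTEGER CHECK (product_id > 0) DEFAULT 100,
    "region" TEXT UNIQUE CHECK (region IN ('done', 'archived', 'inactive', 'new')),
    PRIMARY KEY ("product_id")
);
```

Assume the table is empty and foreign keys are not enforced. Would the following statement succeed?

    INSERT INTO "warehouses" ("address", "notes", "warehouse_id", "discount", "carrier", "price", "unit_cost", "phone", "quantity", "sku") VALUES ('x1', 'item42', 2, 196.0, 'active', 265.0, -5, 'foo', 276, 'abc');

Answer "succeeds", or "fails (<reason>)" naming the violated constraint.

fails (CHECK on unit_cost)

The value -5 for unit_cost violates CHECK (unit_cost > -1).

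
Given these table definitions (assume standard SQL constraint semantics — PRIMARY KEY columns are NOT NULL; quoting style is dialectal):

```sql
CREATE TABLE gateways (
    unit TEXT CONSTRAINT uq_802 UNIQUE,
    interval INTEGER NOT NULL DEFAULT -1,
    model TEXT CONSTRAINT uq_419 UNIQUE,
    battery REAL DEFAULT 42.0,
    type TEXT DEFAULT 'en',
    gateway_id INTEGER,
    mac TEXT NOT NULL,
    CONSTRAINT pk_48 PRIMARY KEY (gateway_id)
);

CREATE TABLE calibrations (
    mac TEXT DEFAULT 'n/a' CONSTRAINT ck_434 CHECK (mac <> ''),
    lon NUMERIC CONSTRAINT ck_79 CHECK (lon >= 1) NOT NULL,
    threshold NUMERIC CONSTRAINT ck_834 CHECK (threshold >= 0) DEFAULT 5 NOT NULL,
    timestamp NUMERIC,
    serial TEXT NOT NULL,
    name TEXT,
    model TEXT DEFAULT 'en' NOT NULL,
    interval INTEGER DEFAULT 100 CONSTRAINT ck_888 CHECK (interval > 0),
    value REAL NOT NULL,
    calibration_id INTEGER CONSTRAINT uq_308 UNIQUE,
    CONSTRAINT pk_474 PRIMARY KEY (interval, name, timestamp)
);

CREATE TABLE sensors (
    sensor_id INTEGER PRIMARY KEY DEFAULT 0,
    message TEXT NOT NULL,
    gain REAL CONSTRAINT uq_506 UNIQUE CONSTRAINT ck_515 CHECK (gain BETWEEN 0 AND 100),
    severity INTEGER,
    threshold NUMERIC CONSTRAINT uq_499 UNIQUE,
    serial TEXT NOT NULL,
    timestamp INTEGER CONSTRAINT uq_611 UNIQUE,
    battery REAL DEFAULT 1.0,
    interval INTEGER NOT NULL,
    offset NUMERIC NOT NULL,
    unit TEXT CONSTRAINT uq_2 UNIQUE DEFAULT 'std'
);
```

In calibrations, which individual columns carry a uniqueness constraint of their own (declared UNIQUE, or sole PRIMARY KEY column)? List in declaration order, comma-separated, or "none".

calibration_id

- mac: no UNIQUE or single-column PK constraint.
- lon: no UNIQUE or single-column PK constraint.
- threshold: no UNIQUE or single-column PK constraint.
- timestamp: part of a composite PRIMARY KEY — only the tuple is unique, not this column on its own.
- serial: no UNIQUE or single-column PK constraint.
- name: part of a composite PRIMARY KEY — only the tuple is unique, not this column on its own.
- model: no UNIQUE or single-column PK constraint.
- interval: part of a composite PRIMARY KEY — only the tuple is unique, not this column on its own.
- value: no UNIQUE or single-column PK constraint.
- calibration_id: declared UNIQUE → unique.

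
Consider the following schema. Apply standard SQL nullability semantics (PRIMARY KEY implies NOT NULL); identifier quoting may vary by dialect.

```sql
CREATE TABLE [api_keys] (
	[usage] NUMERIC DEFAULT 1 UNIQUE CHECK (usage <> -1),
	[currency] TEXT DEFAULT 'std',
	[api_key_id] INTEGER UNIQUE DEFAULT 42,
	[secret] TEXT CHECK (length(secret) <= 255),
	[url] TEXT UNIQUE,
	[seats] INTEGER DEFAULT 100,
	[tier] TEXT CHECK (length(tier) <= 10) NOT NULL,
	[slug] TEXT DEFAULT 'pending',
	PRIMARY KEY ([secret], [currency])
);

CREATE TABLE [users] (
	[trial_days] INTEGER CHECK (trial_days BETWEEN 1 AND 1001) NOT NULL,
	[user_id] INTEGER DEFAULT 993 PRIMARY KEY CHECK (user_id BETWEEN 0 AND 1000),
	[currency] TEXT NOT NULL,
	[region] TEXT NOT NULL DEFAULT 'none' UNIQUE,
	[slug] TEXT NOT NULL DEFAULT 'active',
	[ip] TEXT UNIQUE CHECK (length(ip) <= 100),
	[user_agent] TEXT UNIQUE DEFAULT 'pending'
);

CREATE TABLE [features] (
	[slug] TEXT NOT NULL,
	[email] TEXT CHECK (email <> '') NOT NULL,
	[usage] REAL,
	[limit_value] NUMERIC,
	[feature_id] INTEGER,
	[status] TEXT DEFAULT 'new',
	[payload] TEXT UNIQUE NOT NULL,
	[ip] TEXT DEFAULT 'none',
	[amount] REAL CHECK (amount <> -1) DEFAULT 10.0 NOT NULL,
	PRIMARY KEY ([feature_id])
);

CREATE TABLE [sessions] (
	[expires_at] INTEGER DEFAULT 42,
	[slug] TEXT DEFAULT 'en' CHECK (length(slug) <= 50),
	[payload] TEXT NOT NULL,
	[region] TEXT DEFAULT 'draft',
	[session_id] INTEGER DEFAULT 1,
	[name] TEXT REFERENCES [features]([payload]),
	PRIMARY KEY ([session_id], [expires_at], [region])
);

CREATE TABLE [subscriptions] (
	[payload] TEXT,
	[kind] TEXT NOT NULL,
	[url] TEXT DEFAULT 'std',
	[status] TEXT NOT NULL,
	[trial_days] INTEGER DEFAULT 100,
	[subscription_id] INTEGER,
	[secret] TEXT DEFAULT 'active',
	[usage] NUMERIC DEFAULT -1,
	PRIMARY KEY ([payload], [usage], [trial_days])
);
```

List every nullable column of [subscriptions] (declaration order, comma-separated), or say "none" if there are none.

- payload: part of the PRIMARY KEY, which implies NOT NULL → not nullable.
- kind: declared NOT NULL → not nullable.
- url: DEFAULT only fills an omitted column; an explicit NULL is still allowed → nullable.
- status: declared NOT NULL → not nullable.
- trial_days: part of the PRIMARY KEY, which implies NOT NULL → not nullable.
- subscription_id: no NOT NULL constraint applies → nullable.
- secret: DEFAULT only fills an omitted column; an explicit NULL is still allowed → nullable.
- usage: part of the PRIMARY KEY, which implies NOT NULL → not nullable.

url, subscription_id, secret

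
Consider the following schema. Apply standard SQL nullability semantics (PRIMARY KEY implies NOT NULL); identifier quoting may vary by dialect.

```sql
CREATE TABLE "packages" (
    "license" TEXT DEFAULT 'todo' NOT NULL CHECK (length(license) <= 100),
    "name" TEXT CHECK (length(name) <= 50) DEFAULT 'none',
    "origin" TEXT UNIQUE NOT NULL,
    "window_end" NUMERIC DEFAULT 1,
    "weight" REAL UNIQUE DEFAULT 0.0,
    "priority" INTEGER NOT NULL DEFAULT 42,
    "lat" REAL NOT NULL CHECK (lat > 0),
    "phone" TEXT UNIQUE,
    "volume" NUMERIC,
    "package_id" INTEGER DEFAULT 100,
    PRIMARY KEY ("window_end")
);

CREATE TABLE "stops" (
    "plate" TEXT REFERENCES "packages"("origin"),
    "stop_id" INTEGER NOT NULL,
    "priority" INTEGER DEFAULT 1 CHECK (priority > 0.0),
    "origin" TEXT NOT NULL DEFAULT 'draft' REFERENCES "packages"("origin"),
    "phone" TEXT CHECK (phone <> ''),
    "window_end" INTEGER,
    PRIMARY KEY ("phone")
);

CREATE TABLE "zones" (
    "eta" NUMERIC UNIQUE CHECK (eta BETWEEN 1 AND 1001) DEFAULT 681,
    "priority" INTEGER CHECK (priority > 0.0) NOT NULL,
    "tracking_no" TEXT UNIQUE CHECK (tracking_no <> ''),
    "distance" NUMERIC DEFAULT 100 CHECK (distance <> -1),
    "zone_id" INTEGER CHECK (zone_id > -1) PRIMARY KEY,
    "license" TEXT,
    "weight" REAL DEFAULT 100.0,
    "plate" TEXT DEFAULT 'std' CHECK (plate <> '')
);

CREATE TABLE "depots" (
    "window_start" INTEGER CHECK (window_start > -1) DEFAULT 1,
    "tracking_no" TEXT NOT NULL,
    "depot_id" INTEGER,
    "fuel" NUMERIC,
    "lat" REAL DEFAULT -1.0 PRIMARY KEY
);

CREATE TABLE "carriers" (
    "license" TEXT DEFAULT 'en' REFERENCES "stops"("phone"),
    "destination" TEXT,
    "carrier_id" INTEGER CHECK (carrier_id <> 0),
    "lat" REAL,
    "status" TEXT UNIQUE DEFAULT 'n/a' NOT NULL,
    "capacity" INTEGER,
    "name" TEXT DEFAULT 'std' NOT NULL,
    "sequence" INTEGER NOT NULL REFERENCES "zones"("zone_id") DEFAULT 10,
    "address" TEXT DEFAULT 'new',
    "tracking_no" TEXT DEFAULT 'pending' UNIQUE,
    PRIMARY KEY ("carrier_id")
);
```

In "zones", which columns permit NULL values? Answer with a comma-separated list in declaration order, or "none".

- eta: CHECK does not forbid NULL (a CHECK constraint passes when its expression is NULL) → nullable.
- priority: declared NOT NULL → not nullable.
- tracking_no: CHECK does not forbid NULL (a CHECK constraint passes when its expression is NULL) → nullable.
- distance: CHECK does not forbid NULL (a CHECK constraint passes when its expression is NULL) → nullable.
- zone_id: part of the PRIMARY KEY, which implies NOT NULL → not nullable.
- license: no NOT NULL constraint applies → nullable.
- weight: DEFAULT only fills an omitted column; an explicit NULL is still allowed → nullable.
- plate: CHECK does not forbid NULL (a CHECK constraint passes when its expression is NULL) → nullable.

eta, tracking_no, distance, license, weight, plate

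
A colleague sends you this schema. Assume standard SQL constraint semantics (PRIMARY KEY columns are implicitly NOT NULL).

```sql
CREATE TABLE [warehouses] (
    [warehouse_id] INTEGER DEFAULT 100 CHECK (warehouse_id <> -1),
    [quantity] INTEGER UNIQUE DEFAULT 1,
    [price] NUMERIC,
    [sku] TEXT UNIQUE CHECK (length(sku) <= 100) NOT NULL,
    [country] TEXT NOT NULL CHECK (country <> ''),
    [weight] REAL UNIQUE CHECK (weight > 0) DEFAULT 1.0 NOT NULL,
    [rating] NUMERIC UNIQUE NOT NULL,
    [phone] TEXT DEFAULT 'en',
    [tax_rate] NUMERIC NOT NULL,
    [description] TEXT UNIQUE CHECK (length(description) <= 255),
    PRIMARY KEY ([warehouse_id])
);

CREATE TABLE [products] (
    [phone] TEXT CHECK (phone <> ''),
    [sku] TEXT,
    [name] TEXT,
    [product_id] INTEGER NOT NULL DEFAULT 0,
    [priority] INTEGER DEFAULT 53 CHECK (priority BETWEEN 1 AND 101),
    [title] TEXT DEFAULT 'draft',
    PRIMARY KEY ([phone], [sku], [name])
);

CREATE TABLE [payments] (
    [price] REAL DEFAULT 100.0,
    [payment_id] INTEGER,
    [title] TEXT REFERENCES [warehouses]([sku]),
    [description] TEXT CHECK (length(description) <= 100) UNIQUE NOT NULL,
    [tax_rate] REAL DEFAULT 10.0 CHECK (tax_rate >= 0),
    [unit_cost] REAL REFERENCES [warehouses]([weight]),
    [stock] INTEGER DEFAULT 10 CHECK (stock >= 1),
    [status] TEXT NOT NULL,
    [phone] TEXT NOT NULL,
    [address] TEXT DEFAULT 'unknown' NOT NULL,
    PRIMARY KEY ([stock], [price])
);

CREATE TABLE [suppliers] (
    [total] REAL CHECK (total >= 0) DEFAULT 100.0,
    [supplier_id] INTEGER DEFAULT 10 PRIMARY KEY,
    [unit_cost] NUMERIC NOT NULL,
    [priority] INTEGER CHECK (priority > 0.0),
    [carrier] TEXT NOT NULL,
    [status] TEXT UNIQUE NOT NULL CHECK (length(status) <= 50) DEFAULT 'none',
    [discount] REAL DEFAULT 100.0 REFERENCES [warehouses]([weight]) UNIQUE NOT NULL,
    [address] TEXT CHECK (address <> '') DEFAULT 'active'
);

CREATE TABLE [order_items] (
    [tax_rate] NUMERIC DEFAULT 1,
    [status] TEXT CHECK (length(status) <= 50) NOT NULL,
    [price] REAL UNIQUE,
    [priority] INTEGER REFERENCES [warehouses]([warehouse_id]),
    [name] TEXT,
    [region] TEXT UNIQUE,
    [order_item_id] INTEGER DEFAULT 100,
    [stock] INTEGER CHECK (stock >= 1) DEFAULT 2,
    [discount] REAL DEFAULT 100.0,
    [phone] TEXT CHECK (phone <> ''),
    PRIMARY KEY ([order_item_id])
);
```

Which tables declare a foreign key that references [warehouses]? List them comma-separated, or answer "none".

- payments.title references warehouses(sku).
- payments.unit_cost references warehouses(weight).
- suppliers.discount references warehouses(weight).
- order_items.priority references warehouses(warehouse_id).

payments, suppliers, order_items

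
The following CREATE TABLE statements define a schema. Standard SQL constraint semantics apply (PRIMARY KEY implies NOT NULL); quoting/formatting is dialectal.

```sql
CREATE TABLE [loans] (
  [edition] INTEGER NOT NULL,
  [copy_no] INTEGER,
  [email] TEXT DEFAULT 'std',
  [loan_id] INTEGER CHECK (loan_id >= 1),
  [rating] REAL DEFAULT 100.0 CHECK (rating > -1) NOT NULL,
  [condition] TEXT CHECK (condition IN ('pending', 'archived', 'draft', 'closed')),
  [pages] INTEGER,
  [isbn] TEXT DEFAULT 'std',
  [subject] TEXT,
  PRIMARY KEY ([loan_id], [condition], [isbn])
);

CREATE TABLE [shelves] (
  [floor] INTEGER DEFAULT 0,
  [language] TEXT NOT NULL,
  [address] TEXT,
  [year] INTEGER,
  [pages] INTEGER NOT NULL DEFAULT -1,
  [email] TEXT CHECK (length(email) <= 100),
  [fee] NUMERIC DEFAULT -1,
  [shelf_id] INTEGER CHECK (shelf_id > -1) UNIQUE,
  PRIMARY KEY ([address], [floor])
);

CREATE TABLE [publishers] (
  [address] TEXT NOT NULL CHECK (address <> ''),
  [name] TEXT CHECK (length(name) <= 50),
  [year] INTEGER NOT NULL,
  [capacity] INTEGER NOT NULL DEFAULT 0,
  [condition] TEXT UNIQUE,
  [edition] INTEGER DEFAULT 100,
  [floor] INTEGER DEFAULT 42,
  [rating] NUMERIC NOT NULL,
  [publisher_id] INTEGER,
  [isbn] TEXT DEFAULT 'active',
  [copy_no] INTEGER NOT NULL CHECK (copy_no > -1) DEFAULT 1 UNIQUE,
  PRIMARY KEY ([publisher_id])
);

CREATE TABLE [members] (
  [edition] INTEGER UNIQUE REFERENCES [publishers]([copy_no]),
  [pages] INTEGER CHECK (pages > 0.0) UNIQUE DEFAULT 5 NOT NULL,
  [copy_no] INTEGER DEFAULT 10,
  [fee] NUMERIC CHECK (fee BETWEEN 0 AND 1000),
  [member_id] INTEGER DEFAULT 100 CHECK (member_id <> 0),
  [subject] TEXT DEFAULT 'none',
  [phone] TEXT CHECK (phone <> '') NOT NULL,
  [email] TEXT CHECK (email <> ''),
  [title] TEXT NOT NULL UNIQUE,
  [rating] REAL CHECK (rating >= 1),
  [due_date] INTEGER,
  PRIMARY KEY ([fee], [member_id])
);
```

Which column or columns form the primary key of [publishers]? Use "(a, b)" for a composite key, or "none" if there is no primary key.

publisher_id

publisher_id is declared PRIMARY KEY as a table-level PRIMARY KEY clause.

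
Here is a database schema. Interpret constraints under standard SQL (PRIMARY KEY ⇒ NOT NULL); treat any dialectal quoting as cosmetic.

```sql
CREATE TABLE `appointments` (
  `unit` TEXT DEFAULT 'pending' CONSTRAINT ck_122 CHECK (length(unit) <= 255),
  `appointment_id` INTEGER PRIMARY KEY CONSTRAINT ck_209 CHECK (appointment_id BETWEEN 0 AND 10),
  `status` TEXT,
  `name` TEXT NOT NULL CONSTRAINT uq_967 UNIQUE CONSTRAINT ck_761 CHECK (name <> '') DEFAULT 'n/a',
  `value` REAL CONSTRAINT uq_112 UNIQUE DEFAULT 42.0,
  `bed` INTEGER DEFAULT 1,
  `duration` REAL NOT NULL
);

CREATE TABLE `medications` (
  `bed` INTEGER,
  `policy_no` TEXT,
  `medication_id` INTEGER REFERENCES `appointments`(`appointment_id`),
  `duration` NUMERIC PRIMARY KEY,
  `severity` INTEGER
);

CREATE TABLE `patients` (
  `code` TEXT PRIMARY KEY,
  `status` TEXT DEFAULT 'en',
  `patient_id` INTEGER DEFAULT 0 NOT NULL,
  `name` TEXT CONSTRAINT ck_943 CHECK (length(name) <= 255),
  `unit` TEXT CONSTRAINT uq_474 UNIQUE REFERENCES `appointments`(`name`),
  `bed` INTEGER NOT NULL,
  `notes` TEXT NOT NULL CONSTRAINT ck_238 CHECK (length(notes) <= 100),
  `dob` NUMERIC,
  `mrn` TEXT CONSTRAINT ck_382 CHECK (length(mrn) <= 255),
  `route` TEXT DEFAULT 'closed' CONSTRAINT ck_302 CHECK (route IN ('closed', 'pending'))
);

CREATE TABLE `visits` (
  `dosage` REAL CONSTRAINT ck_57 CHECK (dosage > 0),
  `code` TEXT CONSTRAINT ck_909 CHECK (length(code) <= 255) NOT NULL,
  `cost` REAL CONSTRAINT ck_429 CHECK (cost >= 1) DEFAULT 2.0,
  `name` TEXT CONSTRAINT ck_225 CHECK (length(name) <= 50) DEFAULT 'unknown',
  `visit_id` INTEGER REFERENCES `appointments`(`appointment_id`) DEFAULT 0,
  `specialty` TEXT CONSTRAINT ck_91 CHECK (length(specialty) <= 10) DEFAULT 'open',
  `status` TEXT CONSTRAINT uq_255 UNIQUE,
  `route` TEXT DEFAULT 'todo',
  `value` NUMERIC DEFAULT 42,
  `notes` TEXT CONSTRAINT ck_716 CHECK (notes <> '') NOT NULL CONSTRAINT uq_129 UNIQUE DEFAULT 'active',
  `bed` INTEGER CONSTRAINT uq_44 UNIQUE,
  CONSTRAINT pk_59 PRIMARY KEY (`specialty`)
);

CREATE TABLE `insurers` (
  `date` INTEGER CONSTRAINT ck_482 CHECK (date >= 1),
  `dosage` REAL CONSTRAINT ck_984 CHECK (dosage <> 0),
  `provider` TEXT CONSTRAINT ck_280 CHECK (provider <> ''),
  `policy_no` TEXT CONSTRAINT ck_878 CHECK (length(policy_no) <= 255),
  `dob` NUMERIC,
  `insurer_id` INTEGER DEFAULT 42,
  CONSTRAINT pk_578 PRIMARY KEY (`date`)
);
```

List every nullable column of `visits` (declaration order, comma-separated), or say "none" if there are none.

- dosage: CHECK does not forbid NULL (a CHECK constraint passes when its expression is NULL) → nullable.
- code: declared NOT NULL → not nullable.
- cost: CHECK does not forbid NULL (a CHECK constraint passes when its expression is NULL) → nullable.
- name: CHECK does not forbid NULL (a CHECK constraint passes when its expression is NULL) → nullable.
- visit_id: a foreign key column may be NULL unless separately constrained → nullable.
- specialty: part of the PRIMARY KEY, which implies NOT NULL → not nullable.
- status: UNIQUE does not imply NOT NULL → nullable.
- route: DEFAULT only fills an omitted column; an explicit NULL is still allowed → nullable.
- value: DEFAULT only fills an omitted column; an explicit NULL is still allowed → nullable.
- notes: declared NOT NULL → not nullable.
- bed: UNIQUE does not imply NOT NULL → nullable.

dosage, cost, name, visit_id, status, route, value, bed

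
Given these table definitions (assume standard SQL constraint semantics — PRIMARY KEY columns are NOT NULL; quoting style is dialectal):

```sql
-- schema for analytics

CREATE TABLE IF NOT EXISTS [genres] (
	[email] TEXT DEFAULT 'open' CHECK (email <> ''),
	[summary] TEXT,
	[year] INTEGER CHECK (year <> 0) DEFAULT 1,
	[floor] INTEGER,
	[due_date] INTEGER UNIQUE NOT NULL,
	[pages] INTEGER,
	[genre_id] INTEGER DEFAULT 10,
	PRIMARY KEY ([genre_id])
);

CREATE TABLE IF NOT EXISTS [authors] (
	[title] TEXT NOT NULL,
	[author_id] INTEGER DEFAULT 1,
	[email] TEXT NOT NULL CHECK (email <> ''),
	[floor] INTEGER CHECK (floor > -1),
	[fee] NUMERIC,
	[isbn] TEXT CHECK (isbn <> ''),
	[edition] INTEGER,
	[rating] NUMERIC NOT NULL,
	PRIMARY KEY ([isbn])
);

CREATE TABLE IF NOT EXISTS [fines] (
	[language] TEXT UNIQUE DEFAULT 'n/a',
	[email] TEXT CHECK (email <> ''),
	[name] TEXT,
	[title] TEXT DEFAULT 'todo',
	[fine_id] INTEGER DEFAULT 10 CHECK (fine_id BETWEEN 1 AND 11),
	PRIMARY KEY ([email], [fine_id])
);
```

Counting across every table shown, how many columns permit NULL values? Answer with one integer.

genres: 5 nullable (email, summary, year, floor, pages — PK (genre_id) and explicit NOT NULL columns excluded).
authors: 4 nullable (author_id, floor, fee, edition — PK (isbn) and explicit NOT NULL columns excluded).
fines: 3 nullable (language, name, title — PK (email, fine_id) and explicit NOT NULL columns excluded).
Total: 5 + 4 + 3 = 12.

12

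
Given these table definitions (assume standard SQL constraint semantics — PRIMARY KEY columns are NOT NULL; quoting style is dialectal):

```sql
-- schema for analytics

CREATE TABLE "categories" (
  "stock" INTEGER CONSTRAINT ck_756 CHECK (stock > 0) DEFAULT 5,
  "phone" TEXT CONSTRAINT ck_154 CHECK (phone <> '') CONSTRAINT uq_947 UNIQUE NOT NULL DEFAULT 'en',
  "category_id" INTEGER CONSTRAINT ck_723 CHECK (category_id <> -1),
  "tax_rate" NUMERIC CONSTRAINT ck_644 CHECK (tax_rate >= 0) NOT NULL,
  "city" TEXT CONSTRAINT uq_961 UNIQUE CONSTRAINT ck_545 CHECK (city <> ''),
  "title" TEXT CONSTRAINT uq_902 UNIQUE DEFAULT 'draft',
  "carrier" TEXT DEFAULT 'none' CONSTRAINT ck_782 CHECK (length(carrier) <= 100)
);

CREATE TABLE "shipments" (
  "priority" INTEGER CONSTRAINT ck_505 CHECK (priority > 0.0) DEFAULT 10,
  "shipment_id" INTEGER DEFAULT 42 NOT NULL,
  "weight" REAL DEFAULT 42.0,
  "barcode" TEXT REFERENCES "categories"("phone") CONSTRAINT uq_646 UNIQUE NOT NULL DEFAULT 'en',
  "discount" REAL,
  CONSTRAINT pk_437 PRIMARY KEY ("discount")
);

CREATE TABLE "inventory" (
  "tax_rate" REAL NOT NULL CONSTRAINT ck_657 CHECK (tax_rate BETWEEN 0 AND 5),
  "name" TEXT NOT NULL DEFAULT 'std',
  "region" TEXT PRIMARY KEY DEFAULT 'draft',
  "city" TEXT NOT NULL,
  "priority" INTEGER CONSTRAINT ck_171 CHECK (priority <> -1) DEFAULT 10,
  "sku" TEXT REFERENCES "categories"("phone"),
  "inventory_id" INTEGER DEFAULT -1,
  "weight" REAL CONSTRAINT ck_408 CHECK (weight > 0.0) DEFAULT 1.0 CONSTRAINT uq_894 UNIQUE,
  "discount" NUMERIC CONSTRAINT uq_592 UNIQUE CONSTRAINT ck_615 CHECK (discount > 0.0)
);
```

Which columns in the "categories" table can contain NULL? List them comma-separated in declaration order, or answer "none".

- stock: CHECK does not forbid NULL (a CHECK constraint passes when its expression is NULL) → nullable.
- phone: declared NOT NULL → not nullable.
- category_id: CHECK does not forbid NULL (a CHECK constraint passes when its expression is NULL) → nullable.
- tax_rate: declared NOT NULL → not nullable.
- city: CHECK does not forbid NULL (a CHECK constraint passes when its expression is NULL) → nullable.
- title: UNIQUE does not imply NOT NULL → nullable.
- carrier: CHECK does not forbid NULL (a CHECK constraint passes when its expression is NULL) → nullable.

stock, category_id, city, title, carrier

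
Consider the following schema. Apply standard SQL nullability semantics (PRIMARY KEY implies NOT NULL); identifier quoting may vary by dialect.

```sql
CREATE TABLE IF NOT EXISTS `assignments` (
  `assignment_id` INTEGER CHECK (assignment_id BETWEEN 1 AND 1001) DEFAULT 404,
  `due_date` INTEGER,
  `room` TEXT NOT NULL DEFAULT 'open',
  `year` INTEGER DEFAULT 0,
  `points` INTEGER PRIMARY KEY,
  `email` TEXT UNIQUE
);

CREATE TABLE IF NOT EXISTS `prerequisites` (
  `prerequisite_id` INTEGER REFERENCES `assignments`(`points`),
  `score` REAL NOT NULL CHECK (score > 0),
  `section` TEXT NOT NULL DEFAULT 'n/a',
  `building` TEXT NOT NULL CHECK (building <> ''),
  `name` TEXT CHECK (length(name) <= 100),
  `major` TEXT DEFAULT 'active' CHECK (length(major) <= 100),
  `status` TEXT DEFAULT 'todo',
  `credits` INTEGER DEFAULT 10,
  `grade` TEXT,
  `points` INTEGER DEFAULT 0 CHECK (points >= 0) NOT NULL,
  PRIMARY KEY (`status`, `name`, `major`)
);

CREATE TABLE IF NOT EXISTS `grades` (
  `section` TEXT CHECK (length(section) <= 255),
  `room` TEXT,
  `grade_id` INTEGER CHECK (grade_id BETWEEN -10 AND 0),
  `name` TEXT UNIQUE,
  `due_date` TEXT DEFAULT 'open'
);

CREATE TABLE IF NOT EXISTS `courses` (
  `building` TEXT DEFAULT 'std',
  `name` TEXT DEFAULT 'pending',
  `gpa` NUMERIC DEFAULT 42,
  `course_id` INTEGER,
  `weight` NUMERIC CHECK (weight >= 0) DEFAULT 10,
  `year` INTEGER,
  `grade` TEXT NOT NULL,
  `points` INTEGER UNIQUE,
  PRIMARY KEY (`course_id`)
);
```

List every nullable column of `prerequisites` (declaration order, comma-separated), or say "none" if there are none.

- prerequisite_id: a foreign key column may be NULL unless separately constrained → nullable.
- score: declared NOT NULL → not nullable.
- section: declared NOT NULL → not nullable.
- building: declared NOT NULL → not nullable.
- name: part of the PRIMARY KEY, which implies NOT NULL → not nullable.
- major: part of the PRIMARY KEY, which implies NOT NULL → not nullable.
- status: part of the PRIMARY KEY, which implies NOT NULL → not nullable.
- credits: DEFAULT only fills an omitted column; an explicit NULL is still allowed → nullable.
- grade: no NOT NULL constraint applies → nullable.
- points: declared NOT NULL → not nullable.

prerequisite_id, credits, grade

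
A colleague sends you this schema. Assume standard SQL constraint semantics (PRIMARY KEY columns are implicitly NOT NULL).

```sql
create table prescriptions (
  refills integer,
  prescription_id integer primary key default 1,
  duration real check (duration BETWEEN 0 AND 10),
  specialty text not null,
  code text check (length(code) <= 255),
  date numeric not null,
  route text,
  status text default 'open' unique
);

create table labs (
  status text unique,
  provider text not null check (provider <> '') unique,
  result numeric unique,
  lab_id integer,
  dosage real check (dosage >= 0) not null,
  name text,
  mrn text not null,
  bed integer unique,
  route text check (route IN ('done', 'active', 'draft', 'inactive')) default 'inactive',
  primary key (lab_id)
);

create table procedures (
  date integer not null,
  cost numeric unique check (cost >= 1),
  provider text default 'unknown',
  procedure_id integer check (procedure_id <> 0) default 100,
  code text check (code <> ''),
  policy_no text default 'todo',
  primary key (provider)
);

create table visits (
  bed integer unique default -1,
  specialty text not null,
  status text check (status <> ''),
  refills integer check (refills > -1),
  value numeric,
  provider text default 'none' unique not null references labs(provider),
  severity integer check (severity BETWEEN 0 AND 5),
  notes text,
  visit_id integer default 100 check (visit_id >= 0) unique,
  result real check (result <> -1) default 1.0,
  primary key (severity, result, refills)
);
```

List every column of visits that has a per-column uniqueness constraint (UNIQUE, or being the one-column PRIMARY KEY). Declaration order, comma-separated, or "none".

bed, provider, visit_id

- bed: declared UNIQUE → unique.
- specialty: no UNIQUE or single-column PK constraint.
- status: no UNIQUE or single-column PK constraint.
- refills: part of a composite PRIMARY KEY — only the tuple is unique, not this column on its own.
- value: no UNIQUE or single-column PK constraint.
- provider: declared UNIQUE → unique.
- severity: part of a composite PRIMARY KEY — only the tuple is unique, not this column on its own.
- notes: no UNIQUE or single-column PK constraint.
- visit_id: declared UNIQUE → unique.
- result: part of a composite PRIMARY KEY — only the tuple is unique, not this column on its own.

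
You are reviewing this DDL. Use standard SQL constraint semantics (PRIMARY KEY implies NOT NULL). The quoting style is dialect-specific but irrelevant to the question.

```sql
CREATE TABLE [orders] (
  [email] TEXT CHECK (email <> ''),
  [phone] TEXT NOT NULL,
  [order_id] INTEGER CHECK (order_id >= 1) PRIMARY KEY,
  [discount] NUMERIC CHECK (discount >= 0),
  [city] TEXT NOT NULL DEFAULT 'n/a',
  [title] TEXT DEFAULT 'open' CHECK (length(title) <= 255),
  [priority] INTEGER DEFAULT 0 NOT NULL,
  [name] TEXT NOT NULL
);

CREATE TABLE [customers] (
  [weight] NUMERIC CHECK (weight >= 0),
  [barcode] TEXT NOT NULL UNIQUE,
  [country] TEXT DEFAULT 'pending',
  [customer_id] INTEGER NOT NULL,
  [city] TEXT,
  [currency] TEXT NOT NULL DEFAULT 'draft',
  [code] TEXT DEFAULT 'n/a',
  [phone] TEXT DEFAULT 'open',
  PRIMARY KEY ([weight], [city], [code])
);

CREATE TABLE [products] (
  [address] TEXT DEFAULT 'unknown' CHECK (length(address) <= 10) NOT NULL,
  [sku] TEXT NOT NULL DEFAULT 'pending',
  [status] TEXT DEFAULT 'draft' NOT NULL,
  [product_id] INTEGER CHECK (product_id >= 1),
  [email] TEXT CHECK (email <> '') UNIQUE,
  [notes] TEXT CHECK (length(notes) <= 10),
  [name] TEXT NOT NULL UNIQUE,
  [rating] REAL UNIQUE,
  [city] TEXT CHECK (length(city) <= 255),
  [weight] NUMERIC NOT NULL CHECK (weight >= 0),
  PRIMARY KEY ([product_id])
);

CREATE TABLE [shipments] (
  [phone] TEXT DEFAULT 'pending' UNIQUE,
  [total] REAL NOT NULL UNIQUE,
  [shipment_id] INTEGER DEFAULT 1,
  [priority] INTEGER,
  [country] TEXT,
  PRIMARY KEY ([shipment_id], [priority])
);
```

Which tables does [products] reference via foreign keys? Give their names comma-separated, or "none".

No column in products has a REFERENCES clause.

none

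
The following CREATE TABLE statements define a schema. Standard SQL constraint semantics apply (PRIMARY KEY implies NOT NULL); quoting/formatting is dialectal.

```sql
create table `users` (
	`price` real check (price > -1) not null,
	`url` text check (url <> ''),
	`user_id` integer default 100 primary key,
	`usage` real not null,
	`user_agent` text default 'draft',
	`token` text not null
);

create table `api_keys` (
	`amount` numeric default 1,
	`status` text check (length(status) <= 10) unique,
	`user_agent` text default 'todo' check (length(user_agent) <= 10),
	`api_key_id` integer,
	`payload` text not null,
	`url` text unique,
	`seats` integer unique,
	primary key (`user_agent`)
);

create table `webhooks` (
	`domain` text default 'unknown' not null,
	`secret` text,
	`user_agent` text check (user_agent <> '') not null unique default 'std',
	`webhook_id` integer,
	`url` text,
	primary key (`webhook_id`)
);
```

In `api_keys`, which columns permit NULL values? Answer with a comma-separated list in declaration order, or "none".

amount, status, api_key_id, url, seats

- amount: DEFAULT only fills an omitted column; an explicit NULL is still allowed → nullable.
- status: CHECK does not forbid NULL (a CHECK constraint passes when its expression is NULL) → nullable.
- user_agent: part of the PRIMARY KEY, which implies NOT NULL → not nullable.
- api_key_id: no NOT NULL constraint applies → nullable.
- payload: declared NOT NULL → not nullable.
- url: UNIQUE does not imply NOT NULL → nullable.
- seats: UNIQUE does not imply NOT NULL → nullable.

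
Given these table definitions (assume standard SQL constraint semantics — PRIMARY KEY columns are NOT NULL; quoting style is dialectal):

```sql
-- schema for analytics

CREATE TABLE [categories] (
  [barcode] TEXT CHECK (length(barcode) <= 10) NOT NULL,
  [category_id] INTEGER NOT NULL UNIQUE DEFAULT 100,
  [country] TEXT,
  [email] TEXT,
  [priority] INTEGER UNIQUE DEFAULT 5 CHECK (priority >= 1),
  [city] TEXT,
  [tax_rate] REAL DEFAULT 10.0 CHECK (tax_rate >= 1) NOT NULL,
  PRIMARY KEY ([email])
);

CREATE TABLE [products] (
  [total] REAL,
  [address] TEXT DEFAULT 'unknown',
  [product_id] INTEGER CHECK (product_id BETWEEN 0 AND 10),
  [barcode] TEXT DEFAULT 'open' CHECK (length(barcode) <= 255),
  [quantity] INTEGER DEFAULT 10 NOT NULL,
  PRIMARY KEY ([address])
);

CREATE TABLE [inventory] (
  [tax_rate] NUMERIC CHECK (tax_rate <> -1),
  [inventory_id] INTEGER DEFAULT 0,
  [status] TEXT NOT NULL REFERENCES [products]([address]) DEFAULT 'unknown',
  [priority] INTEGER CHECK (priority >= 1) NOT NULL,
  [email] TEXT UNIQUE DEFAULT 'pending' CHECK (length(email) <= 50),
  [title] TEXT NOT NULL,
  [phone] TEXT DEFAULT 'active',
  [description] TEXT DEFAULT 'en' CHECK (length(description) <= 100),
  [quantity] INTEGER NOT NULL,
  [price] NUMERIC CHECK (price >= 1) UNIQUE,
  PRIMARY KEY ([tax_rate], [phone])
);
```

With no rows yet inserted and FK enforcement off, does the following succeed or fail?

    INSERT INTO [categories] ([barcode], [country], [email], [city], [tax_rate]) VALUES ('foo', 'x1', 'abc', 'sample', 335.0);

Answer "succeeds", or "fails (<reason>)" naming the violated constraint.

NOT NULL columns: barcode is supplied; category_id defaults to 100; email is supplied; tax_rate is supplied.
CHECK constraints: 'foo' satisfies (length(barcode) <= 10); 335.0 satisfies (tax_rate >= 1).
No constraint is violated.

succeeds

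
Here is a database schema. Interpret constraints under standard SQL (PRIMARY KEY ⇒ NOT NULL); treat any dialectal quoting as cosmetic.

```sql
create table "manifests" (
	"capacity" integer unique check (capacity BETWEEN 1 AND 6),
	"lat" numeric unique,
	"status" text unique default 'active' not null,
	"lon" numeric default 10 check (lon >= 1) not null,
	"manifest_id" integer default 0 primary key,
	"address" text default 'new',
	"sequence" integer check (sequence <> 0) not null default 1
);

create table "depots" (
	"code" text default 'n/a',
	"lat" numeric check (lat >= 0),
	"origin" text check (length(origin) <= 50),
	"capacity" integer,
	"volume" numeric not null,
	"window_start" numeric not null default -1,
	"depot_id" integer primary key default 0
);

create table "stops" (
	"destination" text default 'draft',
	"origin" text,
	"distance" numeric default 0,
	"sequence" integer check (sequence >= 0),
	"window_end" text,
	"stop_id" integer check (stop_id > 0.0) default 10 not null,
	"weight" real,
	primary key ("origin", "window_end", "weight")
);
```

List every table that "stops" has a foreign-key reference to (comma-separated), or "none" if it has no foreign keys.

none

No column in stops has a REFERENCES clause.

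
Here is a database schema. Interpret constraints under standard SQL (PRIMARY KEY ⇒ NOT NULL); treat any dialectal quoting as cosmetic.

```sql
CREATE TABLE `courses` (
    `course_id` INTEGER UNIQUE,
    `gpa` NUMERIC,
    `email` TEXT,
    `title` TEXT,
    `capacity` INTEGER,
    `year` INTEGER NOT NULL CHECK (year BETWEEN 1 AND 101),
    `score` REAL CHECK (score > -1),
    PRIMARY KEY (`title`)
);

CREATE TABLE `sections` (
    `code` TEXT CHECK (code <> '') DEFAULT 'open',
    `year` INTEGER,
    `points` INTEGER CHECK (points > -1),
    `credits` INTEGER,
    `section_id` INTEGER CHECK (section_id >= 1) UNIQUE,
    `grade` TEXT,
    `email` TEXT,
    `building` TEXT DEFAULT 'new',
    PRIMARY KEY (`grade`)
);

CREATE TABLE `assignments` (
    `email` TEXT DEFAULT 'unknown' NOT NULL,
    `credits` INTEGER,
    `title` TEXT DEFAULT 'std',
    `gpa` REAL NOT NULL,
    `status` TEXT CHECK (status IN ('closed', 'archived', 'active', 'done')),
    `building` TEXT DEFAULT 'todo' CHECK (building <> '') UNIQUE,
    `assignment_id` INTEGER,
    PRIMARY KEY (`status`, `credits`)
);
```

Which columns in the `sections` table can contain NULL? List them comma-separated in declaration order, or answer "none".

- code: CHECK does not forbid NULL (a CHECK constraint passes when its expression is NULL) → nullable.
- year: no NOT NULL constraint applies → nullable.
- points: CHECK does not forbid NULL (a CHECK constraint passes when its expression is NULL) → nullable.
- credits: no NOT NULL constraint applies → nullable.
- section_id: CHECK does not forbid NULL (a CHECK constraint passes when its expression is NULL) → nullable.
- grade: part of the PRIMARY KEY, which implies NOT NULL → not nullable.
- email: no NOT NULL constraint applies → nullable.
- building: DEFAULT only fills an omitted column; an explicit NULL is still allowed → nullable.

code, year, points, credits, section_id, email, building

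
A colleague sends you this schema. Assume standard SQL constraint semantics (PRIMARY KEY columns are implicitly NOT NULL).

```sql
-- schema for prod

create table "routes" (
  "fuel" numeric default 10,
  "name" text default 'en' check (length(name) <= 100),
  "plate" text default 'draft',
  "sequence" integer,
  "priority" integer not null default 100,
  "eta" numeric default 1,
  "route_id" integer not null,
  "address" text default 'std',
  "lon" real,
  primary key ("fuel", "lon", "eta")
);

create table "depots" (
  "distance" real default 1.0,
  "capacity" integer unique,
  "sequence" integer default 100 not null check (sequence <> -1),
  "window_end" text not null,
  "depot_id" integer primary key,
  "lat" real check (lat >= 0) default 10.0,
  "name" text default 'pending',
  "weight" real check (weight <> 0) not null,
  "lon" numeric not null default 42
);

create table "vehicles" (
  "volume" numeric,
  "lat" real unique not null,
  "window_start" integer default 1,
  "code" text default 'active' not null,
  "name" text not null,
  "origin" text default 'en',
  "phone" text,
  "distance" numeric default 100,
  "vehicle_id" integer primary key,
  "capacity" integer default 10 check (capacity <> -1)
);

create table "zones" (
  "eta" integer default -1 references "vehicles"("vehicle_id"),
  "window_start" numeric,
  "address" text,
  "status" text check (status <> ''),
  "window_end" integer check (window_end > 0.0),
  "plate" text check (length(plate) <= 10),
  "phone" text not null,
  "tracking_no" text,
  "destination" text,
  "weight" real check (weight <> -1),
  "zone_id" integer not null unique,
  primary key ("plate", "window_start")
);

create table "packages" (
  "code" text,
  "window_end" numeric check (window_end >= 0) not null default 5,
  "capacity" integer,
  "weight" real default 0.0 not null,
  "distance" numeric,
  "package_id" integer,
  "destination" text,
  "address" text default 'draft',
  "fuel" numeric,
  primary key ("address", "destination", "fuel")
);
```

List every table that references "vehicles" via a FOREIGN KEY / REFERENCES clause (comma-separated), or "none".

zones

- zones.eta references vehicles(vehicle_id).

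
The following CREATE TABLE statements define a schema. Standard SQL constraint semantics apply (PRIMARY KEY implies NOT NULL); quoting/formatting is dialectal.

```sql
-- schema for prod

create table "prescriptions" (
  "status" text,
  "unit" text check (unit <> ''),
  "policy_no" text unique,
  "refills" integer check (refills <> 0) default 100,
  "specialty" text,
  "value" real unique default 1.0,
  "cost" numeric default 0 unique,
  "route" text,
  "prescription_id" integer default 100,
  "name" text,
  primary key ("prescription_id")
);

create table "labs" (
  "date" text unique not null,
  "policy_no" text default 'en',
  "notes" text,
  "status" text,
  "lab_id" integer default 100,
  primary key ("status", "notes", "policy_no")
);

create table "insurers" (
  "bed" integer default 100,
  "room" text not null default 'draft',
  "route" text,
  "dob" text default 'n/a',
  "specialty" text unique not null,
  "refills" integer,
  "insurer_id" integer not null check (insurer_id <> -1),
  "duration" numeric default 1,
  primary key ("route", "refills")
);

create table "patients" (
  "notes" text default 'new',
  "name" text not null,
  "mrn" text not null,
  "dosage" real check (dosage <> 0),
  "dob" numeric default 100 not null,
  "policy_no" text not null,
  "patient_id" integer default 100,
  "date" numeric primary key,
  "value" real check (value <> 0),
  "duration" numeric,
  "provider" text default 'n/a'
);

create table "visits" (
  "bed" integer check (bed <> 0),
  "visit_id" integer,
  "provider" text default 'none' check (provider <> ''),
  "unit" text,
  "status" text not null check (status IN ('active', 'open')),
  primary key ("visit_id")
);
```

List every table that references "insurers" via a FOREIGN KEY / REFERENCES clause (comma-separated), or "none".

none

No REFERENCES clause anywhere in the schema names insurers.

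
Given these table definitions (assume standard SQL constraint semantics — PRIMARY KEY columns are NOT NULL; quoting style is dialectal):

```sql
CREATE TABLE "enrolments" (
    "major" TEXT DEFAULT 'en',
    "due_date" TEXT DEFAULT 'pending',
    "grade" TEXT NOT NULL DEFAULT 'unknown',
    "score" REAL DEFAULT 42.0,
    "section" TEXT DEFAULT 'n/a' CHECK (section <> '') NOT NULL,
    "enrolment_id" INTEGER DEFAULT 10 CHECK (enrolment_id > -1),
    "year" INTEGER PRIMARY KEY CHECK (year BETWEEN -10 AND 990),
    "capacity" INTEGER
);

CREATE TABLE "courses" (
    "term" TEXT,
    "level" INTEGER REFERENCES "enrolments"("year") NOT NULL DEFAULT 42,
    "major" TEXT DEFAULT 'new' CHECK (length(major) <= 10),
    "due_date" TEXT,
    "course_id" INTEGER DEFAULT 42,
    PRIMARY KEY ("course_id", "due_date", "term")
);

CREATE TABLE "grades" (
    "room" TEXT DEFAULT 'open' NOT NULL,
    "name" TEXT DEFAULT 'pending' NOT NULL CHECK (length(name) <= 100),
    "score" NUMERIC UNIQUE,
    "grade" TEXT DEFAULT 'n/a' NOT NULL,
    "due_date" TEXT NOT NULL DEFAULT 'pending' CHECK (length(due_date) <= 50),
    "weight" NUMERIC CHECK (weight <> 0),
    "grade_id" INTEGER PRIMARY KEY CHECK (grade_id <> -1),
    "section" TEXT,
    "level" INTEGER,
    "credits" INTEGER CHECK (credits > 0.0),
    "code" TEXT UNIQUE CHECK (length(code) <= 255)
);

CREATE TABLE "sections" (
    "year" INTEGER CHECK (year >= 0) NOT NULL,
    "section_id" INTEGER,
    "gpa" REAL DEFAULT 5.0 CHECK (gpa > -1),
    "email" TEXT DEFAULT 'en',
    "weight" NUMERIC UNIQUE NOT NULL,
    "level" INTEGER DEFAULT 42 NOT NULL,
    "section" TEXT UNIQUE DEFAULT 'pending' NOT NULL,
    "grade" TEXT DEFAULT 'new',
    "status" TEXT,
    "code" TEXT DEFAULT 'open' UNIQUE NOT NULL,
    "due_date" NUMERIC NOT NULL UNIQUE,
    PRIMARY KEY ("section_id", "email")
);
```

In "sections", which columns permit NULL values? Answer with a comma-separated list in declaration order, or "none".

gpa, grade, status

- year: declared NOT NULL → not nullable.
- section_id: part of the PRIMARY KEY, which implies NOT NULL → not nullable.
- gpa: CHECK does not forbid NULL (a CHECK constraint passes when its expression is NULL) → nullable.
- email: part of the PRIMARY KEY, which implies NOT NULL → not nullable.
- weight: declared NOT NULL → not nullable.
- level: declared NOT NULL → not nullable.
- section: declared NOT NULL → not nullable.
- grade: DEFAULT only fills an omitted column; an explicit NULL is still allowed → nullable.
- status: no NOT NULL constraint applies → nullable.
- code: declared NOT NULL → not nullable.
- due_date: declared NOT NULL → not nullable.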